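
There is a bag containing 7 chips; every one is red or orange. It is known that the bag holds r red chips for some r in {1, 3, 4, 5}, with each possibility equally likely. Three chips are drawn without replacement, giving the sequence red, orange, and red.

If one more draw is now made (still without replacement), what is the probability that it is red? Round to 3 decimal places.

0.540

Compute the likelihood of the observed sequence for each case: P(data | r = 1) = (1/7)(6/6)(0/5) = 0; P(data | r = 3) = (3/7)(4/6)(2/5) = 4/35; P(data | r = 4) = (4/7)(3/6)(3/5) = 6/35; P(data | r = 5) = (5/7)(2/6)(4/5) = 4/21.
Multiplying each by its prior: 1/4 · 0 = 0, 1/4 · 4/35 = 1/35, 1/4 · 6/35 = 3/70, 1/4 · 4/21 = 1/21; with total 5/42.
Normalising, the posterior is P(r = 1 | data) = 0, P(r = 3 | data) = 6/25, P(r = 4 | data) = 9/25, P(r = 5 | data) = 2/5.
So P(red next | data) = Σ P(red next | H) P(H | data) = (1/4)(6/25) + (1/2)(9/25) + (3/4)(2/5) = 27/50.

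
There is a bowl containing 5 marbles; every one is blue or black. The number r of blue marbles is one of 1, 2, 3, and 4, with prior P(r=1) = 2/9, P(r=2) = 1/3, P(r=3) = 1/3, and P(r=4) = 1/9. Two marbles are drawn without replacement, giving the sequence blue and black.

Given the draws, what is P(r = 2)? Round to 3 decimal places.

The likelihood of the observed sequence under each hypothesis: P(data | r = 1) = (1/5)(4/4) = 1/5; P(data | r = 2) = (2/5)(3/4) = 3/10; P(data | r = 3) = (3/5)(2/4) = 3/10; P(data | r = 4) = (4/5)(1/4) = 1/5.
Multiplying each by its prior: 2/9 · 1/5 = 2/45, 1/3 · 3/10 = 1/10, 1/3 · 3/10 = 1/10, 1/9 · 1/5 = 1/45; with total 4/15.
So P(r = 2 | data) = (1/10) / (4/15) = 3/8.

0.375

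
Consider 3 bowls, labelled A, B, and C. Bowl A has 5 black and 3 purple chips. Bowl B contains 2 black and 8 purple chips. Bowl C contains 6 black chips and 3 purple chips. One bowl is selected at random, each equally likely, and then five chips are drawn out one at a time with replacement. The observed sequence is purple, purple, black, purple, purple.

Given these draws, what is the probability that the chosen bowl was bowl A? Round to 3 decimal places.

0.121

Under each hypothesis, the probability of the observed sequence is: P(data | bowl A) = (3/8)(3/8)(5/8)(3/8)(3/8) = 0.01236; P(data | bowl B) = (8/10)(8/10)(2/10)(8/10)(8/10) = 0.08192; P(data | bowl C) = (3/9)(3/9)(6/9)(3/9)(3/9) = 0.0082305.
Multiplying each by its prior: 1/3 · 0.01236 = 0.0041199, 1/3 · 0.08192 = 0.027307, 1/3 · 0.0082305 = 0.0027435; with total 0.03417.
By Bayes' rule, P(bowl A | data) = (0.0041199) / (0.03417) = 0.12057.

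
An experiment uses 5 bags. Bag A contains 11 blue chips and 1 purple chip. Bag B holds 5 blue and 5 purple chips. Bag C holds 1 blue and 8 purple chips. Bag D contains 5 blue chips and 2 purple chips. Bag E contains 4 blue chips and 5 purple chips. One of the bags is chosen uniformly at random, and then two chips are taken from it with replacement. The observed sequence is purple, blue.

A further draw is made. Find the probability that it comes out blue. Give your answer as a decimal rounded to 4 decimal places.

The likelihood of the observed sequence under each hypothesis: P(data | bag A) = (1/12)(11/12) = 0.076389; P(data | bag B) = (5/10)(5/10) = 0.25; P(data | bag C) = (8/9)(1/9) = 0.098765; P(data | bag D) = (2/7)(5/7) = 0.20408; P(data | bag E) = (5/9)(4/9) = 0.24691.
Weighting by the prior gives 1/5 · 0.076389 = 0.015278, 1/5 · 0.25 = 0.05, 1/5 · 0.098765 = 0.019753, 1/5 · 0.20408 = 0.040816, 1/5 · 0.24691 = 0.049383; summing to 0.17523.
The posterior is then P(bag A | data) = 0.087187, P(bag B | data) = 0.28534, P(bag C | data) = 0.11273, P(bag D | data) = 0.23293, P(bag E | data) = 0.28182.
So P(blue next | data) = Σ P(blue next | H) P(H | data) = (11/12)(0.087187) + (1/2)(0.28534) + (1/9)(0.11273) + (5/7)(0.23293) + (4/9)(0.28182) = 0.52675.

0.5267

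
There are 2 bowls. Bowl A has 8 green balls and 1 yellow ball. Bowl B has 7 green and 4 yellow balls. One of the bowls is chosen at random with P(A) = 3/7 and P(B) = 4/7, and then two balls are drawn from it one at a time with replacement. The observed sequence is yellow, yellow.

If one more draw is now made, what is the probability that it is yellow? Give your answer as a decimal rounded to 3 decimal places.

0.347

The likelihood of the observed sequence under each hypothesis: P(data | bowl A) = (1/9)(1/9) = 0.012346; P(data | bowl B) = (4/11)(4/11) = 0.13223.
Multiplying each by its prior: 3/7 · 0.012346 = 0.005291, 4/7 · 0.13223 = 0.075561; summing to 0.080852.
Dividing through by the total gives posterior P(bowl A | data) = 0.065441, P(bowl B | data) = 0.93456.
The predictive probability is P(yellow next | data) = (1/9)(0.065441) + (4/11)(0.93456) = 0.34711.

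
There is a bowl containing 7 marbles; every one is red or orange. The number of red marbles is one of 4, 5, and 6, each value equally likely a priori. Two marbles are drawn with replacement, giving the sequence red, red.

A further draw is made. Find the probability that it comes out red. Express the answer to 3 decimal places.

For each hypothesis, P(data | H) works out to: P(data | r = 4) = (4/7)(4/7) = 16/49; P(data | r = 5) = (5/7)(5/7) = 25/49; P(data | r = 6) = (6/7)(6/7) = 36/49.
The prior-weighted likelihoods are 1/3 · 16/49 = 16/147, 1/3 · 25/49 = 25/147, 1/3 · 36/49 = 12/49; summing to 11/21.
Normalising, the posterior is P(r = 4 | data) = 16/77, P(r = 5 | data) = 25/77, P(r = 6 | data) = 36/77.
Averaging over the posterior, P(red next | data) = (4/7)(16/77) + (5/7)(25/77) + (6/7)(36/77) = 405/539.

0.751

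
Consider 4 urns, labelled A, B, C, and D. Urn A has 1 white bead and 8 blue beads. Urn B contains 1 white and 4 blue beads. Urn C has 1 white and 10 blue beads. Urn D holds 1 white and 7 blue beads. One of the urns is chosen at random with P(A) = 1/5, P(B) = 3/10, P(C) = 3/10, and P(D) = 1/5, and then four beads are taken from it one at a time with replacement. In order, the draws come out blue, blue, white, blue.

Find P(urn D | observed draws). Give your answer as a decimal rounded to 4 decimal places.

For each hypothesis, P(data | H) works out to: P(data | urn A) = (8/9)(8/9)(1/9)(8/9) = 0.078037; P(data | urn B) = (4/5)(4/5)(1/5)(4/5) = 0.1024; P(data | urn C) = (10/11)(10/11)(1/11)(10/11) = 0.068301; P(data | urn D) = (7/8)(7/8)(1/8)(7/8) = 0.08374.
Weighting by the prior gives 1/5 · 0.078037 = 0.015607, 3/10 · 0.1024 = 0.03072, 3/10 · 0.068301 = 0.02049, 1/5 · 0.08374 = 0.016748; summing to 0.083566.
So P(urn D | data) = (0.016748) / (0.083566) = 0.20042.

0.2004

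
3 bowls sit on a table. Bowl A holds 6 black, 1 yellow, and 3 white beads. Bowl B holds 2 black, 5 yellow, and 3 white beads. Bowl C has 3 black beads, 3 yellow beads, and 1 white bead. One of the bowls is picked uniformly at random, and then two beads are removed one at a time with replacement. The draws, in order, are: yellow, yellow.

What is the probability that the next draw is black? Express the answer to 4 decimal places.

0.3036

Under each hypothesis, the probability of the observed sequence is: P(data | bowl A) = (1/10)(1/10) = 0.01; P(data | bowl B) = (5/10)(5/10) = 0.25; P(data | bowl C) = (3/7)(3/7) = 0.18367.
Weighting by the prior gives 1/3 · 0.01 = 0.0033333, 1/3 · 0.25 = 0.083333, 1/3 · 0.18367 = 0.061224; with total 0.14789.
Dividing through by the total gives posterior P(bowl A | data) = 0.022539, P(bowl B | data) = 0.56348, P(bowl C | data) = 0.41398.
The predictive probability is P(black next | data) = (3/5)(0.022539) + (1/5)(0.56348) + (3/7)(0.41398) = 0.30364.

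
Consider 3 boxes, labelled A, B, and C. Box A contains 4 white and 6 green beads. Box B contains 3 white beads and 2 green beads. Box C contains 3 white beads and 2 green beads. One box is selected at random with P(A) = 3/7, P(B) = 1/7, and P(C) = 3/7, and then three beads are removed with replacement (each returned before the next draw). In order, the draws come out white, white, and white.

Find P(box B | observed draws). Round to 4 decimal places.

For each hypothesis, P(data | H) works out to: P(data | box A) = (4/10)(4/10)(4/10) = 8/125; P(data | box B) = (3/5)(3/5)(3/5) = 27/125; P(data | box C) = (3/5)(3/5)(3/5) = 27/125.
The prior-weighted likelihoods are 3/7 · 8/125 = 24/875, 1/7 · 27/125 = 27/875, 3/7 · 27/125 = 81/875; with total 132/875.
Hence P(box B | data) = (27/875) / (132/875) = 9/44.

0.2045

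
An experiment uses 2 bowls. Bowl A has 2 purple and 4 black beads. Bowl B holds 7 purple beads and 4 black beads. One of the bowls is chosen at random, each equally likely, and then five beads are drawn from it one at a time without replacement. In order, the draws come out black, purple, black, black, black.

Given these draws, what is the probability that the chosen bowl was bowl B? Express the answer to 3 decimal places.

0.043

The likelihood of the observed sequence under each hypothesis: P(data | bowl A) = (4/6)(2/5)(3/4)(2/3)(1/2) = 1/15; P(data | bowl B) = (4/11)(7/10)(3/9)(2/8)(1/7) = 1/330.
Weighting by the prior gives 1/2 · 1/15 = 1/30, 1/2 · 1/330 = 1/660; with total 23/660.
By Bayes' rule, P(bowl B | data) = (1/660) / (23/660) = 1/23.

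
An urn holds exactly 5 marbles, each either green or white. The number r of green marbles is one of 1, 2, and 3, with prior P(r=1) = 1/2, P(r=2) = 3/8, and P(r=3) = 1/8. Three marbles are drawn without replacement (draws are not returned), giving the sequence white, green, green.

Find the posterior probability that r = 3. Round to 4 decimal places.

0.4000

Under each hypothesis, the probability of the observed sequence is: P(data | r = 1) = (4/5)(1/4)(0/3) = 0; P(data | r = 2) = (3/5)(2/4)(1/3) = 1/10; P(data | r = 3) = (2/5)(3/4)(2/3) = 1/5.
The prior-weighted likelihoods are 1/2 · 0 = 0, 3/8 · 1/10 = 3/80, 1/8 · 1/5 = 1/40; summing to 1/16.
So P(r = 3 | data) = (1/40) / (1/16) = 2/5.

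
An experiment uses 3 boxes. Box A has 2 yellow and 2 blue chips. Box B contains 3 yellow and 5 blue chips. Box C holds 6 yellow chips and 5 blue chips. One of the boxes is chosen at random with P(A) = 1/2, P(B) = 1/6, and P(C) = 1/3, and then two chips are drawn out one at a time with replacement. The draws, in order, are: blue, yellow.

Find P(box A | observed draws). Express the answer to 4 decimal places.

For each hypothesis, P(data | H) works out to: P(data | box A) = (2/4)(2/4) = 0.25; P(data | box B) = (5/8)(3/8) = 0.23438; P(data | box C) = (5/11)(6/11) = 0.24793.
Weighting by the prior gives 1/2 · 0.25 = 0.125, 1/6 · 0.23438 = 0.039062, 1/3 · 0.24793 = 0.082645; summing to 0.24671.
So P(box A | data) = (0.125) / (0.24671) = 0.50667.

0.5067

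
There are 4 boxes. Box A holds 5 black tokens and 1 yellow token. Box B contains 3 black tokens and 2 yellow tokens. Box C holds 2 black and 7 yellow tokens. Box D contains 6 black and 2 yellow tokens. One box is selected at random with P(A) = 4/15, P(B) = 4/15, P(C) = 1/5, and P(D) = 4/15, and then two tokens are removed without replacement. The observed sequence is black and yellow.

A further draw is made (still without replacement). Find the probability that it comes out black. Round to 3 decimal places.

0.685

For each hypothesis, P(data | H) works out to: P(data | box A) = (5/6)(1/5) = 0.16667; P(data | box B) = (3/5)(2/4) = 0.3; P(data | box C) = (2/9)(7/8) = 0.19444; P(data | box D) = (6/8)(2/7) = 0.21429.
Multiplying each by its prior: 4/15 · 0.16667 = 0.044444, 4/15 · 0.3 = 0.08, 1/5 · 0.19444 = 0.038889, 4/15 · 0.21429 = 0.057143; with total 0.22048.
Normalising, the posterior is P(box A | data) = 0.20158, P(box B | data) = 0.36285, P(box C | data) = 0.17639, P(box D | data) = 0.25918.
So P(black next | data) = Σ P(black next | H) P(H | data) = (1)(0.20158) + (2/3)(0.36285) + (1/7)(0.17639) + (5/6)(0.25918) = 0.68467.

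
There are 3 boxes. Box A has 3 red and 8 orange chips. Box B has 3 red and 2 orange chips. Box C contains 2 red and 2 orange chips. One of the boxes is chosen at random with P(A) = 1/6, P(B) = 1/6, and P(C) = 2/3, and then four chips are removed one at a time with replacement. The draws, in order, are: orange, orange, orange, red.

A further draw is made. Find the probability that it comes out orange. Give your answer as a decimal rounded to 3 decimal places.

For each hypothesis, P(data | H) works out to: P(data | box A) = (8/11)(8/11)(8/11)(3/11) = 0.10491; P(data | box B) = (2/5)(2/5)(2/5)(3/5) = 0.0384; P(data | box C) = (2/4)(2/4)(2/4)(2/4) = 0.0625.
Multiplying each by its prior: 1/6 · 0.10491 = 0.017485, 1/6 · 0.0384 = 0.0064, 2/3 · 0.0625 = 0.041667; with total 0.065552.
The posterior is then P(box A | data) = 0.26674, P(box B | data) = 0.097633, P(box C | data) = 0.63563.
So P(orange next | data) = Σ P(orange next | H) P(H | data) = (8/11)(0.26674) + (2/5)(0.097633) + (1/2)(0.63563) = 0.55086.

0.551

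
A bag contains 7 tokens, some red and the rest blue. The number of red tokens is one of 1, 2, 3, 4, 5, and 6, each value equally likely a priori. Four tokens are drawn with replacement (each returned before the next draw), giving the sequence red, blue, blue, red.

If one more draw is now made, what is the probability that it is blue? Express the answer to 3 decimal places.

For each hypothesis, P(data | H) works out to: P(data | r = 1) = (1/7)(6/7)(6/7)(1/7) = 0.014994; P(data | r = 2) = (2/7)(5/7)(5/7)(2/7) = 0.041649; P(data | r = 3) = (3/7)(4/7)(4/7)(3/7) = 0.059975; P(data | r = 4) = (4/7)(3/7)(3/7)(4/7) = 0.059975; P(data | r = 5) = (5/7)(2/7)(2/7)(5/7) = 0.041649; P(data | r = 6) = (6/7)(1/7)(1/7)(6/7) = 0.014994.
Weighting by the prior gives 1/6 · 0.014994 = 0.002499, 1/6 · 0.041649 = 0.0069416, 1/6 · 0.059975 = 0.0099958, 1/6 · 0.059975 = 0.0099958, 1/6 · 0.041649 = 0.0069416, 1/6 · 0.014994 = 0.002499; with total 0.038873.
Dividing through by the total gives posterior P(r = 1 | data) = 0.064286, P(r = 2 | data) = 0.17857, P(r = 3 | data) = 0.25714, P(r = 4 | data) = 0.25714, P(r = 5 | data) = 0.17857, P(r = 6 | data) = 0.064286.
Averaging over the posterior, P(blue next | data) = (6/7)(0.064286) + (5/7)(0.17857) + (4/7)(0.25714) + (3/7)(0.25714) + (2/7)(0.17857) + (1/7)(0.064286) = 0.5.

0.500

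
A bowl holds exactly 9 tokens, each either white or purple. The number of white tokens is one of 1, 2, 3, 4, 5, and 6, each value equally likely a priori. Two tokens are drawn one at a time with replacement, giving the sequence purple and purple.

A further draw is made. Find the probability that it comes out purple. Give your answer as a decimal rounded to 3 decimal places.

Under each hypothesis, the probability of the observed sequence is: P(data | r = 1) = (8/9)(8/9) = 64/81; P(data | r = 2) = (7/9)(7/9) = 49/81; P(data | r = 3) = (6/9)(6/9) = 4/9; P(data | r = 4) = (5/9)(5/9) = 25/81; P(data | r = 5) = (4/9)(4/9) = 16/81; P(data | r = 6) = (3/9)(3/9) = 1/9.
The prior-weighted likelihoods are 1/6 · 64/81 = 32/243, 1/6 · 49/81 = 49/486, 1/6 · 4/9 = 2/27, 1/6 · 25/81 = 25/486, 1/6 · 16/81 = 8/243, 1/6 · 1/9 = 1/54; summing to 199/486.
The posterior is then P(r = 1 | data) = 64/199, P(r = 2 | data) = 49/199, P(r = 3 | data) = 36/199, P(r = 4 | data) = 25/199, P(r = 5 | data) = 16/199, P(r = 6 | data) = 9/199.
The predictive probability is P(purple next | data) = (8/9)(64/199) + (7/9)(49/199) + (2/3)(36/199) + (5/9)(25/199) + (4/9)(16/199) + (1/3)(9/199) = 143/199.

0.719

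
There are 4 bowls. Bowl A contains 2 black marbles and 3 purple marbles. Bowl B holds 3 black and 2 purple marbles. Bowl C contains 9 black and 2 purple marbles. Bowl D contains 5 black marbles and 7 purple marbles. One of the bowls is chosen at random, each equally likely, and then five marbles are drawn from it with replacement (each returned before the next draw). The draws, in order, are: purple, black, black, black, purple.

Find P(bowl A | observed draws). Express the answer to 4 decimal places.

Under each hypothesis, the probability of the observed sequence is: P(data | bowl A) = (3/5)(2/5)(2/5)(2/5)(3/5) = 0.02304; P(data | bowl B) = (2/5)(3/5)(3/5)(3/5)(2/5) = 0.03456; P(data | bowl C) = (2/11)(9/11)(9/11)(9/11)(2/11) = 0.018106; P(data | bowl D) = (7/12)(5/12)(5/12)(5/12)(7/12) = 0.024615.
Weighting by the prior gives 1/4 · 0.02304 = 0.00576, 1/4 · 0.03456 = 0.00864, 1/4 · 0.018106 = 0.0045265, 1/4 · 0.024615 = 0.0061538; with total 0.02508.
Hence P(bowl A | data) = (0.00576) / (0.02508) = 0.22966.

0.2297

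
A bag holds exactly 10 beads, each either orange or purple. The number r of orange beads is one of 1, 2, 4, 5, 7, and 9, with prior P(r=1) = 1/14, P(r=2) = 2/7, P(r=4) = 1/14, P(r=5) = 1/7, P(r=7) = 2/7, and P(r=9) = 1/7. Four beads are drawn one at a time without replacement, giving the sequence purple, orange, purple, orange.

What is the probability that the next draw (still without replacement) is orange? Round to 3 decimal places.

0.520

Under each hypothesis, the probability of the observed sequence is: P(data | r = 1) = (9/10)(1/9)(8/8)(0/7) = 0; P(data | r = 2) = (8/10)(2/9)(7/8)(1/7) = 0.022222; P(data | r = 4) = (6/10)(4/9)(5/8)(3/7) = 0.071429; P(data | r = 5) = (5/10)(5/9)(4/8)(4/7) = 0.079365; P(data | r = 7) = (3/10)(7/9)(2/8)(6/7) = 0.05; P(data | r = 9) = (1/10)(9/9)(0/8) = 0.
The prior-weighted likelihoods are 1/14 · 0 = 0, 2/7 · 0.022222 = 0.0063492, 1/14 · 0.071429 = 0.005102, 1/7 · 0.079365 = 0.011338, 2/7 · 0.05 = 0.014286, 1/7 · 0 = 0; these sum to 0.037075.
Normalising, the posterior is P(r = 1 | data) = 0, P(r = 2 | data) = 0.17125, P(r = 4 | data) = 0.13761, P(r = 5 | data) = 0.30581, P(r = 7 | data) = 0.38532, P(r = 9 | data) = 0.
So P(orange next | data) = Σ P(orange next | H) P(H | data) = (0)(0.17125) + (1/3)(0.13761) + (1/2)(0.30581) + (5/6)(0.38532) = 0.51988.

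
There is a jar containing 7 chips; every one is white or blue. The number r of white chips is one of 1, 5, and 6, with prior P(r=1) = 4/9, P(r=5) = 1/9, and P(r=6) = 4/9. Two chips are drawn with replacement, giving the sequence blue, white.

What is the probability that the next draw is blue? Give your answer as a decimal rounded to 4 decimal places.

Under each hypothesis, the probability of the observed sequence is: P(data | r = 1) = (6/7)(1/7) = 6/49; P(data | r = 5) = (2/7)(5/7) = 10/49; P(data | r = 6) = (1/7)(6/7) = 6/49.
Weighting by the prior gives 4/9 · 6/49 = 8/147, 1/9 · 10/49 = 10/441, 4/9 · 6/49 = 8/147; with total 58/441.
Dividing through by the total gives posterior P(r = 1 | data) = 12/29, P(r = 5 | data) = 5/29, P(r = 6 | data) = 12/29.
Averaging over the posterior, P(blue next | data) = (6/7)(12/29) + (2/7)(5/29) + (1/7)(12/29) = 94/203.

0.4631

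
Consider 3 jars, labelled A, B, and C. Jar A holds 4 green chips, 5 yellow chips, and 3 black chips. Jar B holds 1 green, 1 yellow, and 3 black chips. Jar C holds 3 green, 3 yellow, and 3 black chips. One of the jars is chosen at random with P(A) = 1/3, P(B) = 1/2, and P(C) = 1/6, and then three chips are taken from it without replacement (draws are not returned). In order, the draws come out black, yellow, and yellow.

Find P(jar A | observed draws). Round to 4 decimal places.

0.7179

Compute the likelihood of the observed sequence for each case: P(data | jar A) = (3/12)(5/11)(4/10) = 1/22; P(data | jar B) = (3/5)(1/4)(0/3) = 0; P(data | jar C) = (3/9)(3/8)(2/7) = 1/28.
The prior-weighted likelihoods are 1/3 · 1/22 = 1/66, 1/2 · 0 = 0, 1/6 · 1/28 = 1/168; these sum to 13/616.
Therefore the posterior P(jar A | data) = (1/66) / (13/616) = 28/39.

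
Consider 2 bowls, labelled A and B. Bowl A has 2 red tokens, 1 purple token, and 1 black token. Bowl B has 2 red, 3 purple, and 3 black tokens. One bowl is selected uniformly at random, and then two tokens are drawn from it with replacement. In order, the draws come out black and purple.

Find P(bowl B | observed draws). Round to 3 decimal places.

0.692

Under each hypothesis, the probability of the observed sequence is: P(data | bowl A) = (1/4)(1/4) = 1/16; P(data | bowl B) = (3/8)(3/8) = 9/64.
The prior-weighted likelihoods are 1/2 · 1/16 = 1/32, 1/2 · 9/64 = 9/128; summing to 13/128.
Hence P(bowl B | data) = (9/128) / (13/128) = 9/13.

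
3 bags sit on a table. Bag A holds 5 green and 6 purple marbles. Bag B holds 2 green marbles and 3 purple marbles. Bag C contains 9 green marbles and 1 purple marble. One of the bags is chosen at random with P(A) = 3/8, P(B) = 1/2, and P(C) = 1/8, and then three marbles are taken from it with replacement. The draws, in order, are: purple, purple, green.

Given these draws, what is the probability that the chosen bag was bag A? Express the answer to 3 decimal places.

Compute the likelihood of the observed sequence for each case: P(data | bag A) = (6/11)(6/11)(5/11) = 0.13524; P(data | bag B) = (3/5)(3/5)(2/5) = 0.144; P(data | bag C) = (1/10)(1/10)(9/10) = 0.009.
Multiplying each by its prior: 3/8 · 0.13524 = 0.050714, 1/2 · 0.144 = 0.072, 1/8 · 0.009 = 0.001125; with total 0.12384.
So P(bag A | data) = (0.050714) / (0.12384) = 0.40951.

0.410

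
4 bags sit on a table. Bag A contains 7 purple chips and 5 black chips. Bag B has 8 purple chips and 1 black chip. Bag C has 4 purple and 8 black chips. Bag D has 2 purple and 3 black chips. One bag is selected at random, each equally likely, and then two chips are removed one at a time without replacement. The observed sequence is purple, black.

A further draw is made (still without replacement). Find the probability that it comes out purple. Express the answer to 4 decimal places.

The likelihood of the observed sequence under each hypothesis: P(data | bag A) = (7/12)(5/11) = 0.26515; P(data | bag B) = (8/9)(1/8) = 0.11111; P(data | bag C) = (4/12)(8/11) = 0.24242; P(data | bag D) = (2/5)(3/4) = 0.3.
Weighting by the prior gives 1/4 · 0.26515 = 0.066288, 1/4 · 0.11111 = 0.027778, 1/4 · 0.24242 = 0.060606, 1/4 · 0.3 = 0.075; with total 0.22967.
The posterior is then P(bag A | data) = 0.28862, P(bag B | data) = 0.12095, P(bag C | data) = 0.26388, P(bag D | data) = 0.32655.
So P(purple next | data) = Σ P(purple next | H) P(H | data) = (3/5)(0.28862) + (1)(0.12095) + (3/10)(0.26388) + (1/3)(0.32655) = 0.48213.

0.4821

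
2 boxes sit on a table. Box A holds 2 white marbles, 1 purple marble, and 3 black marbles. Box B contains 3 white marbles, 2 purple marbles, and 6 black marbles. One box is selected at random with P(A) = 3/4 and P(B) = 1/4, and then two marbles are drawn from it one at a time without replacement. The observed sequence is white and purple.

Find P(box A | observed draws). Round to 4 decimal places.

The likelihood of the observed sequence under each hypothesis: P(data | box A) = (2/6)(1/5) = 1/15; P(data | box B) = (3/11)(2/10) = 3/55.
Multiplying each by its prior: 3/4 · 1/15 = 1/20, 1/4 · 3/55 = 3/220; these sum to 7/110.
Therefore the posterior P(box A | data) = (1/20) / (7/110) = 11/14.

0.7857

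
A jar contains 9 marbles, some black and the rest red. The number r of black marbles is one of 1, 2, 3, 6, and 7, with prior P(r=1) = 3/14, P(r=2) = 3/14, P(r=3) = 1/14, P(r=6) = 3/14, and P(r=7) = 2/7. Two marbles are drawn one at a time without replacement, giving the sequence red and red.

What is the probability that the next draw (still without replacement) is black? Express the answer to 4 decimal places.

The likelihood of the observed sequence under each hypothesis: P(data | r = 1) = (8/9)(7/8) = 7/9; P(data | r = 2) = (7/9)(6/8) = 7/12; P(data | r = 3) = (6/9)(5/8) = 5/12; P(data | r = 6) = (3/9)(2/8) = 1/12; P(data | r = 7) = (2/9)(1/8) = 1/36.
The prior-weighted likelihoods are 3/14 · 7/9 = 1/6, 3/14 · 7/12 = 1/8, 1/14 · 5/12 = 5/168, 3/14 · 1/12 = 1/56, 2/7 · 1/36 = 1/126; with total 25/72.
The posterior is then P(r = 1 | data) = 0.48, P(r = 2 | data) = 0.36, P(r = 3 | data) = 0.085714, P(r = 6 | data) = 0.051429, P(r = 7 | data) = 0.022857.
So P(black next | data) = Σ P(black next | H) P(H | data) = (1/7)(0.48) + (2/7)(0.36) + (3/7)(0.085714) + (6/7)(0.051429) + (1)(0.022857) = 0.2751.

0.2751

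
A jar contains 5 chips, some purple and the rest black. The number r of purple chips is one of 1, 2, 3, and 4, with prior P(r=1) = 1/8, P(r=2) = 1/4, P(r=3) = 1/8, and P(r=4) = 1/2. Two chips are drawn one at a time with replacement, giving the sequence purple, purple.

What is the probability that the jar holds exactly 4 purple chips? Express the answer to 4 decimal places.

0.7805

Compute the likelihood of the observed sequence for each case: P(data | r = 1) = (1/5)(1/5) = 1/25; P(data | r = 2) = (2/5)(2/5) = 4/25; P(data | r = 3) = (3/5)(3/5) = 9/25; P(data | r = 4) = (4/5)(4/5) = 16/25.
Multiplying each by its prior: 1/8 · 1/25 = 1/200, 1/4 · 4/25 = 1/25, 1/8 · 9/25 = 9/200, 1/2 · 16/25 = 8/25; with total 41/100.
By Bayes' rule, P(r = 4 | data) = (8/25) / (41/100) = 32/41.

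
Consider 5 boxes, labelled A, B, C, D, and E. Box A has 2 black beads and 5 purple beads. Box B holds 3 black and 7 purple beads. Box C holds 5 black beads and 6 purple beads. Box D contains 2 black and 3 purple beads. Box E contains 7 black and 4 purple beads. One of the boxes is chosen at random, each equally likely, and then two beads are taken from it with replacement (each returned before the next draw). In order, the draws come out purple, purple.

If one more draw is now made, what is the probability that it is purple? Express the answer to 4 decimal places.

Compute the likelihood of the observed sequence for each case: P(data | box A) = (5/7)(5/7) = 0.5102; P(data | box B) = (7/10)(7/10) = 0.49; P(data | box C) = (6/11)(6/11) = 0.29752; P(data | box D) = (3/5)(3/5) = 0.36; P(data | box E) = (4/11)(4/11) = 0.13223.
The prior-weighted likelihoods are 1/5 · 0.5102 = 0.10204, 1/5 · 0.49 = 0.098, 1/5 · 0.29752 = 0.059504, 1/5 · 0.36 = 0.072, 1/5 · 0.13223 = 0.026446; these sum to 0.35799.
Normalising, the posterior is P(box A | data) = 0.28504, P(box B | data) = 0.27375, P(box C | data) = 0.16622, P(box D | data) = 0.20112, P(box E | data) = 0.073874.
Averaging over the posterior, P(purple next | data) = (5/7)(0.28504) + (7/10)(0.27375) + (6/11)(0.16622) + (3/5)(0.20112) + (4/11)(0.073874) = 0.63342.

0.6334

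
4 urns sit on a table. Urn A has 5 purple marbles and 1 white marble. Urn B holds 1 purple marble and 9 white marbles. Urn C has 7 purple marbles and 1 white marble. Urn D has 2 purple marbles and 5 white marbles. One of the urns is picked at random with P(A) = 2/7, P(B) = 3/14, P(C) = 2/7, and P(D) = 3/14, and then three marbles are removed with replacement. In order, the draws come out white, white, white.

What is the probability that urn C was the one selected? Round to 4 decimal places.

Compute the likelihood of the observed sequence for each case: P(data | urn A) = (1/6)(1/6)(1/6) = 0.0046296; P(data | urn B) = (9/10)(9/10)(9/10) = 0.729; P(data | urn C) = (1/8)(1/8)(1/8) = 0.0019531; P(data | urn D) = (5/7)(5/7)(5/7) = 0.36443.
The prior-weighted likelihoods are 2/7 · 0.0046296 = 0.0013228, 3/14 · 0.729 = 0.15621, 2/7 · 0.0019531 = 0.00055804, 3/14 · 0.36443 = 0.078092; these sum to 0.23619.
Therefore the posterior P(urn C | data) = (0.00055804) / (0.23619) = 0.0023627.

0.0024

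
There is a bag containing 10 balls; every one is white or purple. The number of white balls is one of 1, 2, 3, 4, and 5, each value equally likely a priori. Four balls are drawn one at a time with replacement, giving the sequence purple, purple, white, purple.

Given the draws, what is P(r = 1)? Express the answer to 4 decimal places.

0.1707

Under each hypothesis, the probability of the observed sequence is: P(data | r = 1) = (9/10)(9/10)(1/10)(9/10) = 0.0729; P(data | r = 2) = (8/10)(8/10)(2/10)(8/10) = 0.1024; P(data | r = 3) = (7/10)(7/10)(3/10)(7/10) = 0.1029; P(data | r = 4) = (6/10)(6/10)(4/10)(6/10) = 0.0864; P(data | r = 5) = (5/10)(5/10)(5/10)(5/10) = 0.0625.
The prior-weighted likelihoods are 1/5 · 0.0729 = 0.01458, 1/5 · 0.1024 = 0.02048, 1/5 · 0.1029 = 0.02058, 1/5 · 0.0864 = 0.01728, 1/5 · 0.0625 = 0.0125; summing to 0.08542.
Hence P(r = 1 | data) = (0.01458) / (0.08542) = 0.17069.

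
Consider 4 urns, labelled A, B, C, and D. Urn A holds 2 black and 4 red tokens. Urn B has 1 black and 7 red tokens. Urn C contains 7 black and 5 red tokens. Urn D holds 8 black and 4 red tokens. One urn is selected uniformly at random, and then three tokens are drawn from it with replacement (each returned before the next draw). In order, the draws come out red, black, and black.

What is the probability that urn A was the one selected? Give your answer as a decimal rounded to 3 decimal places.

0.196

The likelihood of the observed sequence under each hypothesis: P(data | urn A) = (4/6)(2/6)(2/6) = 0.074074; P(data | urn B) = (7/8)(1/8)(1/8) = 0.013672; P(data | urn C) = (5/12)(7/12)(7/12) = 0.14178; P(data | urn D) = (4/12)(8/12)(8/12) = 0.14815.
Weighting by the prior gives 1/4 · 0.074074 = 0.018519, 1/4 · 0.013672 = 0.003418, 1/4 · 0.14178 = 0.035446, 1/4 · 0.14815 = 0.037037; summing to 0.094419.
By Bayes' rule, P(urn A | data) = (0.018519) / (0.094419) = 0.19613.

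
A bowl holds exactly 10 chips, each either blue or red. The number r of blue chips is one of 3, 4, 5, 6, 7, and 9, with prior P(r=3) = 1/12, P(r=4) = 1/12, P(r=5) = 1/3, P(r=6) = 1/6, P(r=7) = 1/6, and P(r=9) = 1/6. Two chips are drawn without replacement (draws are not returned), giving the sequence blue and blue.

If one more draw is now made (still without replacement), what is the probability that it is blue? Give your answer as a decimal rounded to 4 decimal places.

0.6276

The likelihood of the observed sequence under each hypothesis: P(data | r = 3) = (3/10)(2/9) = 1/15; P(data | r = 4) = (4/10)(3/9) = 2/15; P(data | r = 5) = (5/10)(4/9) = 2/9; P(data | r = 6) = (6/10)(5/9) = 1/3; P(data | r = 7) = (7/10)(6/9) = 7/15; P(data | r = 9) = (9/10)(8/9) = 4/5.
Weighting by the prior gives 1/12 · 1/15 = 1/180, 1/12 · 2/15 = 1/90, 1/3 · 2/9 = 2/27, 1/6 · 1/3 = 1/18, 1/6 · 7/15 = 7/90, 1/6 · 4/5 = 2/15; with total 193/540.
Normalising, the posterior is P(r = 3 | data) = 0.015544, P(r = 4 | data) = 0.031088, P(r = 5 | data) = 0.20725, P(r = 6 | data) = 0.15544, P(r = 7 | data) = 0.21762, P(r = 9 | data) = 0.37306.
The predictive probability is P(blue next | data) = (1/8)(0.015544) + (1/4)(0.031088) + (3/8)(0.20725) + (1/2)(0.15544) + (5/8)(0.21762) + (7/8)(0.37306) = 0.62759.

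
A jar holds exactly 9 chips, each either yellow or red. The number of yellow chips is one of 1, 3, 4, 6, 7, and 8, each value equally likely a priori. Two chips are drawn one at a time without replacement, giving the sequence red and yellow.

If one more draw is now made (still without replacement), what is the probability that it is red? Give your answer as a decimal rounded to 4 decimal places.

Under each hypothesis, the probability of the observed sequence is: P(data | r = 1) = (8/9)(1/8) = 1/9; P(data | r = 3) = (6/9)(3/8) = 1/4; P(data | r = 4) = (5/9)(4/8) = 5/18; P(data | r = 6) = (3/9)(6/8) = 1/4; P(data | r = 7) = (2/9)(7/8) = 7/36; P(data | r = 8) = (1/9)(8/8) = 1/9.
Multiplying each by its prior: 1/6 · 1/9 = 1/54, 1/6 · 1/4 = 1/24, 1/6 · 5/18 = 5/108, 1/6 · 1/4 = 1/24, 1/6 · 7/36 = 7/216, 1/6 · 1/9 = 1/54; these sum to 43/216.
The posterior is then P(r = 1 | data) = 4/43, P(r = 3 | data) = 9/43, P(r = 4 | data) = 10/43, P(r = 6 | data) = 9/43, P(r = 7 | data) = 7/43, P(r = 8 | data) = 4/43.
The predictive probability is P(red next | data) = (1)(4/43) + (5/7)(9/43) + (4/7)(10/43) + (2/7)(9/43) + (1/7)(7/43) + (0)(4/43) = 138/301.

0.4585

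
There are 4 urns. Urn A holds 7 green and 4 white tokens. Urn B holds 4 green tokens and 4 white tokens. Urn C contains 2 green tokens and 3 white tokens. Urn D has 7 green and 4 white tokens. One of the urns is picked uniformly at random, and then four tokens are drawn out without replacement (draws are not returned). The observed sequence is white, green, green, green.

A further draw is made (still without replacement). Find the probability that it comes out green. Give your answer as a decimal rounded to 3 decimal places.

Compute the likelihood of the observed sequence for each case: P(data | urn A) = (4/11)(7/10)(6/9)(5/8) = 0.10606; P(data | urn B) = (4/8)(4/7)(3/6)(2/5) = 0.057143; P(data | urn C) = (3/5)(2/4)(1/3)(0/2) = 0; P(data | urn D) = (4/11)(7/10)(6/9)(5/8) = 0.10606.
Multiplying each by its prior: 1/4 · 0.10606 = 0.026515, 1/4 · 0.057143 = 0.014286, 1/4 · 0 = 0, 1/4 · 0.10606 = 0.026515; these sum to 0.067316.
Dividing through by the total gives posterior P(urn A | data) = 0.39389, P(urn B | data) = 0.21222, P(urn C | data) = 0, P(urn D | data) = 0.39389.
So P(green next | data) = Σ P(green next | H) P(H | data) = (4/7)(0.39389) + (1/4)(0.21222) + (4/7)(0.39389) = 0.50322.

0.503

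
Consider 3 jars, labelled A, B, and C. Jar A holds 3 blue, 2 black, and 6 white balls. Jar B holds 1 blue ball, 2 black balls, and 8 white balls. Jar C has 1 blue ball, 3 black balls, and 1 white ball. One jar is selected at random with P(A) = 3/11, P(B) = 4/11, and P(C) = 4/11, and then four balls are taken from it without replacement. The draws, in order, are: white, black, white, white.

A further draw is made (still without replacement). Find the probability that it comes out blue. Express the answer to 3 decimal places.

0.203

For each hypothesis, P(data | H) works out to: P(data | jar A) = (6/11)(2/10)(5/9)(4/8) = 0.030303; P(data | jar B) = (8/11)(2/10)(7/9)(6/8) = 0.084848; P(data | jar C) = (1/5)(3/4)(0/3) = 0.
The prior-weighted likelihoods are 3/11 · 0.030303 = 0.0082645, 4/11 · 0.084848 = 0.030854, 4/11 · 0 = 0; with total 0.039118.
Normalising, the posterior is P(jar A | data) = 0.21127, P(jar B | data) = 0.78873, P(jar C | data) = 0.
Averaging over the posterior, P(blue next | data) = (3/7)(0.21127) + (1/7)(0.78873) = 0.20322.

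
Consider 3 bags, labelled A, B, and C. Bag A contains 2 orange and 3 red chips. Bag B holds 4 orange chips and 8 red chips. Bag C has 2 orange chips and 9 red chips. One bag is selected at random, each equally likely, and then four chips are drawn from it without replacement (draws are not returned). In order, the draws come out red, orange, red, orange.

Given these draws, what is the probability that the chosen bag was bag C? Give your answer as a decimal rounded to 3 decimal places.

Under each hypothesis, the probability of the observed sequence is: P(data | bag A) = (3/5)(2/4)(2/3)(1/2) = 0.1; P(data | bag B) = (8/12)(4/11)(7/10)(3/9) = 0.056566; P(data | bag C) = (9/11)(2/10)(8/9)(1/8) = 0.018182.
The prior-weighted likelihoods are 1/3 · 0.1 = 0.033333, 1/3 · 0.056566 = 0.018855, 1/3 · 0.018182 = 0.0060606; summing to 0.058249.
So P(bag C | data) = (0.0060606) / (0.058249) = 0.10405.

0.104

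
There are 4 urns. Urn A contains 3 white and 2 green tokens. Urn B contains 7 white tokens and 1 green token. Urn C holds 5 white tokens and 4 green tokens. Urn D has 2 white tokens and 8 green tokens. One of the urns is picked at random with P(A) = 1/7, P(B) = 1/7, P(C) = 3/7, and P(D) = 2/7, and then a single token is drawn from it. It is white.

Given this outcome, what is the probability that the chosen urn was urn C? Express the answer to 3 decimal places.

Under each hypothesis, the probability of this draw is: P(data | urn A) = (3/5) = 3/5; P(data | urn B) = (7/8) = 7/8; P(data | urn C) = (5/9) = 5/9; P(data | urn D) = (2/10) = 1/5.
The prior-weighted likelihoods are 1/7 · 3/5 = 3/35, 1/7 · 7/8 = 1/8, 3/7 · 5/9 = 5/21, 2/7 · 1/5 = 2/35; these sum to 85/168.
Therefore the posterior P(urn C | data) = (5/21) / (85/168) = 8/17.

0.471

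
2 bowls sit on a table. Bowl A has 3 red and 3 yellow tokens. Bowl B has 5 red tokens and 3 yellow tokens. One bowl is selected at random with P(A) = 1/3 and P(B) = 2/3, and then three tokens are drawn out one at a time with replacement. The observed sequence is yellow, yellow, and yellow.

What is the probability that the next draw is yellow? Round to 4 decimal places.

0.4428

The likelihood of the observed sequence under each hypothesis: P(data | bowl A) = (3/6)(3/6)(3/6) = 1/8; P(data | bowl B) = (3/8)(3/8)(3/8) = 27/512.
The prior-weighted likelihoods are 1/3 · 1/8 = 1/24, 2/3 · 27/512 = 9/256; with total 59/768.
The posterior is then P(bowl A | data) = 32/59, P(bowl B | data) = 27/59.
The predictive probability is P(yellow next | data) = (1/2)(32/59) + (3/8)(27/59) = 209/472.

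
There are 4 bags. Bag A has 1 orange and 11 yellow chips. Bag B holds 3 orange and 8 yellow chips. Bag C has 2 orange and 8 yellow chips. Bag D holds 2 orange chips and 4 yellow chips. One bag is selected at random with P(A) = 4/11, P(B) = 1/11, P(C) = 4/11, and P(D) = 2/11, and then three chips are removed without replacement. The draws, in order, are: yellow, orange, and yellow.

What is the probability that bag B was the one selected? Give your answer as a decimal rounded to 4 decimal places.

0.1113

For each hypothesis, P(data | H) works out to: P(data | bag A) = (11/12)(1/11)(10/10) = 0.083333; P(data | bag B) = (8/11)(3/10)(7/9) = 0.1697; P(data | bag C) = (8/10)(2/9)(7/8) = 0.15556; P(data | bag D) = (4/6)(2/5)(3/4) = 0.2.
The prior-weighted likelihoods are 4/11 · 0.083333 = 0.030303, 1/11 · 0.1697 = 0.015427, 4/11 · 0.15556 = 0.056566, 2/11 · 0.2 = 0.036364; summing to 0.13866.
Therefore the posterior P(bag B | data) = (0.015427) / (0.13866) = 0.11126.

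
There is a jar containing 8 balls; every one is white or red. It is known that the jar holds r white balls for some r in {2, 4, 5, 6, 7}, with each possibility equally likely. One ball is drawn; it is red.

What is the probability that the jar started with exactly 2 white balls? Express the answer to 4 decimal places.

Compute the likelihood of this draw for each case: P(data | r = 2) = (6/8) = 3/4; P(data | r = 4) = (4/8) = 1/2; P(data | r = 5) = (3/8) = 3/8; P(data | r = 6) = (2/8) = 1/4; P(data | r = 7) = (1/8) = 1/8.
The prior-weighted likelihoods are 1/5 · 3/4 = 3/20, 1/5 · 1/2 = 1/10, 1/5 · 3/8 = 3/40, 1/5 · 1/4 = 1/20, 1/5 · 1/8 = 1/40; these sum to 2/5.
Therefore the posterior P(r = 2 | data) = (3/20) / (2/5) = 3/8.

0.3750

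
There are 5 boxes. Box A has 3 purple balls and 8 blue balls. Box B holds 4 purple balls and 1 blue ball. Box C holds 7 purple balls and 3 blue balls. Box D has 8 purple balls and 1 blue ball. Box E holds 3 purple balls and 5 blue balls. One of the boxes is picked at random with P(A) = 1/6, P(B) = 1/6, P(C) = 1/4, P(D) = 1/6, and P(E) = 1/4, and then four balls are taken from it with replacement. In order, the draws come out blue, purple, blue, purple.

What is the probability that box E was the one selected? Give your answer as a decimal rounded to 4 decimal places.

0.3691

Under each hypothesis, the probability of the observed sequence is: P(data | box A) = (8/11)(3/11)(8/11)(3/11) = 0.039342; P(data | box B) = (1/5)(4/5)(1/5)(4/5) = 0.0256; P(data | box C) = (3/10)(7/10)(3/10)(7/10) = 0.0441; P(data | box D) = (1/9)(8/9)(1/9)(8/9) = 0.0097546; P(data | box E) = (5/8)(3/8)(5/8)(3/8) = 0.054932.
Multiplying each by its prior: 1/6 · 0.039342 = 0.0065569, 1/6 · 0.0256 = 0.0042667, 1/4 · 0.0441 = 0.011025, 1/6 · 0.0097546 = 0.0016258, 1/4 · 0.054932 = 0.013733; these sum to 0.037207.
By Bayes' rule, P(box E | data) = (0.013733) / (0.037207) = 0.36909.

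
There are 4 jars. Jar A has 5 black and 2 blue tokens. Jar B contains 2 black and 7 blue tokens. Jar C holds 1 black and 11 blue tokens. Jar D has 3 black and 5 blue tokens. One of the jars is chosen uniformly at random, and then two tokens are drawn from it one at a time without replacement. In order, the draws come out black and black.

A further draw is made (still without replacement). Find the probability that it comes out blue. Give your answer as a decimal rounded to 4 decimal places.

For each hypothesis, P(data | H) works out to: P(data | jar A) = (5/7)(4/6) = 10/21; P(data | jar B) = (2/9)(1/8) = 1/36; P(data | jar C) = (1/12)(0/11) = 0; P(data | jar D) = (3/8)(2/7) = 3/28.
Weighting by the prior gives 1/4 · 10/21 = 5/42, 1/4 · 1/36 = 1/144, 1/4 · 0 = 0, 1/4 · 3/28 = 3/112; summing to 11/72.
Normalising, the posterior is P(jar A | data) = 60/77, P(jar B | data) = 1/22, P(jar C | data) = 0, P(jar D | data) = 27/154.
So P(blue next | data) = Σ P(blue next | H) P(H | data) = (2/5)(60/77) + (1)(1/22) + (5/6)(27/154) = 155/308.

0.5032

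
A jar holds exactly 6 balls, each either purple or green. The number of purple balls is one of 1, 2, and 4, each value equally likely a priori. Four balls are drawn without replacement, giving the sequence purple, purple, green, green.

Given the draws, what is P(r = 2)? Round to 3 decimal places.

For each hypothesis, P(data | H) works out to: P(data | r = 1) = (1/6)(0/5) = 0; P(data | r = 2) = (2/6)(1/5)(4/4)(3/3) = 1/15; P(data | r = 4) = (4/6)(3/5)(2/4)(1/3) = 1/15.
The prior-weighted likelihoods are 1/3 · 0 = 0, 1/3 · 1/15 = 1/45, 1/3 · 1/15 = 1/45; summing to 2/45.
Hence P(r = 2 | data) = (1/45) / (2/45) = 1/2.

0.500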